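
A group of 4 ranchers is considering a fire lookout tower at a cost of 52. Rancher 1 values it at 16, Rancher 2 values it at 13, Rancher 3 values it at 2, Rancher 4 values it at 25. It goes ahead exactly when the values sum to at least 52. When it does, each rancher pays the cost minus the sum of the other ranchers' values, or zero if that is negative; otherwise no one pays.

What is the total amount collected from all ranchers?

42

Total value 56 ≥ cost 52, so it is built.
Rancher 1: others sum to 40; max(0, 52 - 40) = 12.
Rancher 2: others sum to 43; max(0, 52 - 43) = 9.
Rancher 3: others sum to 54; max(0, 52 - 54) = 0.
Rancher 4: others sum to 31; max(0, 52 - 31) = 21.
Total collected = 12 + 9 + 0 + 21 = 42.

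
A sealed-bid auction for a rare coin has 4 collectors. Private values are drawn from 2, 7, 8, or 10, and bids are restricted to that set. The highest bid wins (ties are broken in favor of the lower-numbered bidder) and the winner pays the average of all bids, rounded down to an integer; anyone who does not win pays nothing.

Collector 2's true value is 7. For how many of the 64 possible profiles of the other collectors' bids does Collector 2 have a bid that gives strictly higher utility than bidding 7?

15

Others bid (2, 2, 8): truth gives 0; bid 8 gives 2 > 0. Violating.
Others bid (2, 2, 10): truth gives 0; bid 10 gives 1 > 0. Violating.
Others bid (2, 7, 8): truth gives 0; bid 8 gives 1 > 0. Violating.
Others bid (2, 8, 2): truth gives 0; bid 8 gives 2 > 0. Violating.
Others bid (2, 2, 2): truth gives 4; no alternative beats it.
Others bid (2, 2, 7): truth gives 3; no alternative beats it.
(Checking all 64 profiles: 15 have a profitable deviation, 49 do not.)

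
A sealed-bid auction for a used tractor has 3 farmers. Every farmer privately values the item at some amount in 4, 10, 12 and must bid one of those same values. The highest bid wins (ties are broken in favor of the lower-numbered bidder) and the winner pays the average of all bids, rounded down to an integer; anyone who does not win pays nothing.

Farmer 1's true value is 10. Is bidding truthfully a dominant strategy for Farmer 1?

Consider the case where Farmer 2 bids 4 and Farmer 3 bids 4.
Truthful bid 10: wins, pays 6, utility 10 - 6 = 4.
Bid 4 instead: wins, pays 4, utility 10 - 4 = 6.
Since 6 > 4, bidding 4 is strictly better here, so truthful bidding is not dominant.

No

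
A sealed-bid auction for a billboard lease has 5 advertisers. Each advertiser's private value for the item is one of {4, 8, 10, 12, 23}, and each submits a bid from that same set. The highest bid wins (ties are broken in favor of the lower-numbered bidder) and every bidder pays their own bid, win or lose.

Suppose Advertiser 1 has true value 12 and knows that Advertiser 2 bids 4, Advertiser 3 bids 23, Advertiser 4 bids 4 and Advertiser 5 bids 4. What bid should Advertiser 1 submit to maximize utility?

4

Bid 4: loses but pays 4, utility -4.
Bid 8: loses but pays 8, utility -8.
Bid 10: loses but pays 10, utility -10.
Bid 12: loses but pays 12, utility -12.
Bid 23: wins, pays 23, utility 12 - 23 = -11.
The best choice is 4 with utility -4.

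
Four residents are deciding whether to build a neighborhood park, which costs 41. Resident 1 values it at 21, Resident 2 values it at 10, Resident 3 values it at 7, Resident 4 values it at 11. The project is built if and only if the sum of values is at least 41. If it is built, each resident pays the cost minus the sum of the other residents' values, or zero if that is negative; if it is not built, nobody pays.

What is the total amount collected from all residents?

18

Total value 49 ≥ cost 41, so it is built.
Resident 1: others sum to 28; max(0, 41 - 28) = 13.
Resident 2: others sum to 39; max(0, 41 - 39) = 2.
Resident 3: others sum to 42; max(0, 41 - 42) = 0.
Resident 4: others sum to 38; max(0, 41 - 38) = 3.
Total collected = 13 + 2 + 0 + 3 = 18.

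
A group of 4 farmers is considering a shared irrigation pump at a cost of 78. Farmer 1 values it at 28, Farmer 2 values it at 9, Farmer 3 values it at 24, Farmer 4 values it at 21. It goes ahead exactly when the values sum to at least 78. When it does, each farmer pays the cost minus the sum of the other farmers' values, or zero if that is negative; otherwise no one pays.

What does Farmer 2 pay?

5

Total value 82 ≥ cost 78, so the project is built.
The other farmers' values sum to 73.
Cost minus that sum is 78 - 73 = 5.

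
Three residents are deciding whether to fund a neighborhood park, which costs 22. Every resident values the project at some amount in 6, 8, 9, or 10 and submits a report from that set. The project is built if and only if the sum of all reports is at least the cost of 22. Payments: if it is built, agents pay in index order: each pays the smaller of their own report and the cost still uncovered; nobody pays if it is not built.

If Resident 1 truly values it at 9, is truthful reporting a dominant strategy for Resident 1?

Consider the case where Resident 2 reports 6 and Resident 3 reports 8.
Truthful report 9: project built, pays 9, utility 9 - 9 = 0.
Report 8 instead: project built, pays 8, utility 9 - 8 = 1.
Since 1 > 0, reporting 8 is strictly better here, so truthful reporting is not dominant.

No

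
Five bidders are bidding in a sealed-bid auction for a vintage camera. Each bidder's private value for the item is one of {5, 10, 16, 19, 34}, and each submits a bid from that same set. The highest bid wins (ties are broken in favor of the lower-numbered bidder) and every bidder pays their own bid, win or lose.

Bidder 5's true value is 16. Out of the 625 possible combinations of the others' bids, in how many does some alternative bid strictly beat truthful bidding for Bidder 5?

Others bid (5, 5, 5, 5): truth gives 0; bid 10 gives 6 > 0. Violating.
Others bid (5, 5, 5, 16): truth gives -16; bid 19 gives -3 > -16. Violating.
Others bid (5, 5, 5, 19): truth gives -16; bid 5 gives -5 > -16. Violating.
Others bid (5, 5, 5, 34): truth gives -16; bid 5 gives -5 > -16. Violating.
Others bid (5, 5, 5, 10): truth gives 0; no alternative beats it.
Others bid (5, 5, 10, 5): truth gives 0; no alternative beats it.
(Checking all 625 profiles: 610 have a profitable deviation, 15 do not.)

610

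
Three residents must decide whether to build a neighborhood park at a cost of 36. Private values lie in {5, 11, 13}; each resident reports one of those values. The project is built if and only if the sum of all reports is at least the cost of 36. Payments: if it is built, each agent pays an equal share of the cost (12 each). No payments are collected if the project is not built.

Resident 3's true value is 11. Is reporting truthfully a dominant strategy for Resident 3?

Consider the case where Resident 1 reports 13 and Resident 2 reports 13.
Truthful report 11: project built, pays 12, utility 11 - 12 = -1.
Report 5 instead: project not built, utility 0.
Since 0 > -1, reporting 5 is strictly better here, so truthful reporting is not dominant.

No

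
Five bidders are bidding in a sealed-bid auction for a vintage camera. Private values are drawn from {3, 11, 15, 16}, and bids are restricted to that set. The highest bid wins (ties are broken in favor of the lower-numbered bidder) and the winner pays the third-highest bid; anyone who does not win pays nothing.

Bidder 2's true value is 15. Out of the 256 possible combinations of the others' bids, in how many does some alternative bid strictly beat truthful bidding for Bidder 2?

32

Others bid (3, 3, 3, 16): truth gives 0; bid 16 gives 12 > 0. Violating.
Others bid (3, 3, 11, 16): truth gives 0; bid 16 gives 4 > 0. Violating.
Others bid (3, 3, 16, 3): truth gives 0; bid 16 gives 12 > 0. Violating.
Others bid (3, 3, 16, 11): truth gives 0; bid 16 gives 4 > 0. Violating.
Others bid (3, 3, 3, 3): truth gives 12; no alternative beats it.
Others bid (3, 3, 3, 11): truth gives 12; no alternative beats it.
(Checking all 256 profiles: 32 have a profitable deviation, 224 do not.)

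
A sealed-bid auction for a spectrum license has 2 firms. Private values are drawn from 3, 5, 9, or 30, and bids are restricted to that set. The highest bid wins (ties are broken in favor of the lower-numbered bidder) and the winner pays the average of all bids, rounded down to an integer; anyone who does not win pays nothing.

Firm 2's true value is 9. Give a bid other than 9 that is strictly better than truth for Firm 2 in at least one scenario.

5

Suppose Firm 1 bids 3.
Bid 9: wins, pays 6, utility 9 - 6 = 3.
Bid 5: wins, pays 4, utility 9 - 4 = 5.
So bidding 5 beats truth here (5 > 3).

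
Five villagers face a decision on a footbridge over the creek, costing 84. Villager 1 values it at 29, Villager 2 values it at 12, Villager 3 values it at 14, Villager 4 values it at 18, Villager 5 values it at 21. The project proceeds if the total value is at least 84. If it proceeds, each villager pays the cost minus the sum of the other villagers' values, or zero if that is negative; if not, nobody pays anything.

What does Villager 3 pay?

Total value 94 ≥ cost 84, so the project is built.
The other villagers' values sum to 80.
Cost minus that sum is 84 - 80 = 4.

4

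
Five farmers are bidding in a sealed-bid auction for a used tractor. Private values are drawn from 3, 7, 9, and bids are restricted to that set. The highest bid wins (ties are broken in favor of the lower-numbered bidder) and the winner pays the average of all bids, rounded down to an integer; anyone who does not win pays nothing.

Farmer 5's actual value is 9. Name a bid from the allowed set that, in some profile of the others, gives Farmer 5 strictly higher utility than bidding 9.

Suppose Farmer 1 bids 3, Farmer 2 bids 3, Farmer 3 bids 3 and Farmer 4 bids 3.
Bid 9: wins, pays 4, utility 9 - 4 = 5.
Bid 7: wins, pays 3, utility 9 - 3 = 6.
So bidding 7 beats truth here (6 > 5).

7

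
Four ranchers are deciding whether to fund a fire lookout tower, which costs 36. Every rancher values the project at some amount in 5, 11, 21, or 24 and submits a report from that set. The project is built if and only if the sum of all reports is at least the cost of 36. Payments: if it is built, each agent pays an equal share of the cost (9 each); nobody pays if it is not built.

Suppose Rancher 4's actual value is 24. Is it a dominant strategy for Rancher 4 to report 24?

Check each profile of the others' reports and compare truth against every alternative report.
Others report (5, 5, 5): truth gives 15, best alternative gives 15.
Others report (5, 5, 11): truth gives 15, best alternative gives 15.
Others report (5, 5, 21): truth gives 15, best alternative gives 15.
Others report (5, 5, 24): truth gives 15, best alternative gives 15.
Others report (5, 11, 5): truth gives 15, best alternative gives 15.
Others report (5, 11, 11): truth gives 15, best alternative gives 15.
(Remaining 58 profiles checked similarly; truth is weakly best in each.)
In every case the truthful report is at least as good as any alternative, so it is a dominant strategy.

Yes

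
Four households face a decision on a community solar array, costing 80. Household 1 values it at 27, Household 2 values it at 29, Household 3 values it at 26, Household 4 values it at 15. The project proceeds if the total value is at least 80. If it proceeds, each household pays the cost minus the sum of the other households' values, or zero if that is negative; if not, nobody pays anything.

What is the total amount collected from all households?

Total value 97 ≥ cost 80, so it is built.
Household 1: others sum to 70; max(0, 80 - 70) = 10.
Household 2: others sum to 68; max(0, 80 - 68) = 12.
Household 3: others sum to 71; max(0, 80 - 71) = 9.
Household 4: others sum to 82; max(0, 80 - 82) = 0.
Total collected = 10 + 12 + 9 + 0 = 31.

31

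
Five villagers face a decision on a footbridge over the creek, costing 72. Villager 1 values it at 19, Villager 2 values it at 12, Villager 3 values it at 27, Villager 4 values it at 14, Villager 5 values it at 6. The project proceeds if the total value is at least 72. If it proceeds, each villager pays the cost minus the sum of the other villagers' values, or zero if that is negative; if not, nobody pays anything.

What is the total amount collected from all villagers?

48

Total value 78 ≥ cost 72, so it is built.
Villager 1: others sum to 59; max(0, 72 - 59) = 13.
Villager 2: others sum to 66; max(0, 72 - 66) = 6.
Villager 3: others sum to 51; max(0, 72 - 51) = 21.
Villager 4: others sum to 64; max(0, 72 - 64) = 8.
Villager 5: others sum to 72; max(0, 72 - 72) = 0.
Total collected = 13 + 6 + 21 + 8 + 0 = 48.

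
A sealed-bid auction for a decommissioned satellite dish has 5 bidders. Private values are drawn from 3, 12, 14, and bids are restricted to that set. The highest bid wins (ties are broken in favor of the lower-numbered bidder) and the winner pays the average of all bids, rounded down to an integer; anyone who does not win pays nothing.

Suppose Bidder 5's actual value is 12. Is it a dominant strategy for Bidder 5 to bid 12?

No

Consider the case where Bidder 1 bids 3, Bidder 2 bids 3, Bidder 3 bids 3 and Bidder 4 bids 12.
Truthful bid 12: loses, pays 0, utility 0.
Bid 14 instead: wins, pays 7, utility 12 - 7 = 5.
Since 5 > 0, bidding 14 is strictly better here, so truthful bidding is not dominant.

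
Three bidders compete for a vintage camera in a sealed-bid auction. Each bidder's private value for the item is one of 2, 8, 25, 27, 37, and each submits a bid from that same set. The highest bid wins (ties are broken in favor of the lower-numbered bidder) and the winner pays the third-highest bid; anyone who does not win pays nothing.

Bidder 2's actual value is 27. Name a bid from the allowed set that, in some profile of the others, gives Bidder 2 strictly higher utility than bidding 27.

37

Suppose Bidder 1 bids 2 and Bidder 3 bids 37.
Bid 27: loses, pays 0, utility 0.
Bid 37: wins, pays 2, utility 27 - 2 = 25.
So bidding 37 beats truth here (25 > 0).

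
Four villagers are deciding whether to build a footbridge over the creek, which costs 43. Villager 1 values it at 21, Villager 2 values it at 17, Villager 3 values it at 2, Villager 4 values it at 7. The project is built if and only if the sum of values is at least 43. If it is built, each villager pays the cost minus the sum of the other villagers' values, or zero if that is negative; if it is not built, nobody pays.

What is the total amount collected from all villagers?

33

Total value 47 ≥ cost 43, so it is built.
Villager 1: others sum to 26; max(0, 43 - 26) = 17.
Villager 2: others sum to 30; max(0, 43 - 30) = 13.
Villager 3: others sum to 45; max(0, 43 - 45) = 0.
Villager 4: others sum to 40; max(0, 43 - 40) = 3.
Total collected = 17 + 13 + 0 + 3 = 33.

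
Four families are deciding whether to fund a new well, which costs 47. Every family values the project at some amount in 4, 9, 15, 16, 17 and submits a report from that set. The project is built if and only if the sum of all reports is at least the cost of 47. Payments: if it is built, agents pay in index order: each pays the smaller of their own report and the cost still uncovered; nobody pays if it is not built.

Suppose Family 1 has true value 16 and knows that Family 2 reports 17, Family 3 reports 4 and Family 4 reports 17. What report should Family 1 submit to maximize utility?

Report 4: project not built, utility 0.
Report 9: project built, pays 9, utility 16 - 9 = 7.
Report 15: project built, pays 15, utility 16 - 15 = 1.
Report 16: project built, pays 16, utility 16 - 16 = 0.
Report 17: project built, pays 17, utility 16 - 17 = -1.
The best choice is 9 with utility 7.

9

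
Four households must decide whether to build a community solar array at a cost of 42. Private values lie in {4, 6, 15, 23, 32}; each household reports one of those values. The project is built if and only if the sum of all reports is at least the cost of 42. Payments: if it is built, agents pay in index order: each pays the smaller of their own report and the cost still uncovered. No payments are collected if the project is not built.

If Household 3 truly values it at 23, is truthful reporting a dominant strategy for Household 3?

No

Consider the case where Household 1 reports 4, Household 2 reports 4 and Household 4 reports 23.
Truthful report 23: project built, pays 23, utility 23 - 23 = 0.
Report 15 instead: project built, pays 15, utility 23 - 15 = 8.
Since 8 > 0, reporting 15 is strictly better here, so truthful reporting is not dominant.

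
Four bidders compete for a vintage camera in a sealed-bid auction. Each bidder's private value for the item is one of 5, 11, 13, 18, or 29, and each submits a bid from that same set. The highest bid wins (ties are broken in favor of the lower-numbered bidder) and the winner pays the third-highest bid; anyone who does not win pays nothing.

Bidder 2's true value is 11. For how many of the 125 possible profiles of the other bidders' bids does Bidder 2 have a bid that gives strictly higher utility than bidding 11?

Others bid (5, 5, 13): truth gives 0; bid 13 gives 6 > 0. Violating.
Others bid (5, 5, 18): truth gives 0; bid 18 gives 6 > 0. Violating.
Others bid (5, 5, 29): truth gives 0; bid 29 gives 6 > 0. Violating.
Others bid (5, 13, 5): truth gives 0; bid 13 gives 6 > 0. Violating.
Others bid (5, 5, 5): truth gives 6; no alternative beats it.
Others bid (5, 5, 11): truth gives 6; no alternative beats it.
(Checking all 125 profiles: 9 have a profitable deviation, 116 do not.)

9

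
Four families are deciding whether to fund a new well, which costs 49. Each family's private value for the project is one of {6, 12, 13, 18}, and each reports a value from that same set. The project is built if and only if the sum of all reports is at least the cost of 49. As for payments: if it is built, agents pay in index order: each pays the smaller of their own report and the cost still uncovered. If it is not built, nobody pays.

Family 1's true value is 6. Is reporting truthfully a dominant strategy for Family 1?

Check each profile of the others' reports and compare truth against every alternative report.
Others report (6, 13, 18): truth gives 0, best alternative gives -6.
Others report (6, 18, 13): truth gives 0, best alternative gives -6.
Others report (6, 18, 18): truth gives 0, best alternative gives -6.
Others report (12, 12, 13): truth gives 0, best alternative gives -6.
Others report (12, 12, 18): truth gives 0, best alternative gives -6.
Others report (12, 13, 12): truth gives 0, best alternative gives -6.
(Remaining 58 profiles checked similarly; truth is weakly best in each.)
In every case the truthful report is at least as good as any alternative, so it is a dominant strategy.

Yes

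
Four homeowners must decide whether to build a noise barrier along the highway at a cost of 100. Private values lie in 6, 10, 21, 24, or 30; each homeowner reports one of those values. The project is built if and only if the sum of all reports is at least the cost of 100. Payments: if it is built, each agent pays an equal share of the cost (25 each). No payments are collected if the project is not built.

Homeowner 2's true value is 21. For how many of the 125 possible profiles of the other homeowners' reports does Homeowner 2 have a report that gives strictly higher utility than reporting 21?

Others report (21, 30, 30): truth gives -4; report 6 gives 0 > -4. Violating.
Others report (24, 30, 30): truth gives -4; report 6 gives 0 > -4. Violating.
Others report (30, 21, 30): truth gives -4; report 6 gives 0 > -4. Violating.
Others report (30, 24, 30): truth gives -4; report 6 gives 0 > -4. Violating.
Others report (6, 6, 6): truth gives 0; no alternative beats it.
Others report (6, 6, 10): truth gives 0; no alternative beats it.
(Checking all 125 profiles: 7 have a profitable deviation, 118 do not.)

7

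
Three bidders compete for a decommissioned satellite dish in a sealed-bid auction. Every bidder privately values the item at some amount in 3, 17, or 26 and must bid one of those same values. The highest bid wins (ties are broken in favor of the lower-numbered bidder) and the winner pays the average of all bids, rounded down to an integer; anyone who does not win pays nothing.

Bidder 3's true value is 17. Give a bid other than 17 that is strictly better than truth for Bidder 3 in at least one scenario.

26

Suppose Bidder 1 bids 3 and Bidder 2 bids 17.
Bid 17: loses, pays 0, utility 0.
Bid 26: wins, pays 15, utility 17 - 15 = 2.
So bidding 26 beats truth here (2 > 0).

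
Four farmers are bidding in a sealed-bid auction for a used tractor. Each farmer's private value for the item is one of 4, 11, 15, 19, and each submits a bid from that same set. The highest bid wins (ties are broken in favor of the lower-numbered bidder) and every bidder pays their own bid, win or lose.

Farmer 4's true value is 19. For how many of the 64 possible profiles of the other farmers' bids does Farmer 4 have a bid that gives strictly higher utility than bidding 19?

45

Others bid (4, 4, 4): truth gives 0; bid 11 gives 8 > 0. Violating.
Others bid (4, 4, 11): truth gives 0; bid 15 gives 4 > 0. Violating.
Others bid (4, 4, 19): truth gives -19; bid 4 gives -4 > -19. Violating.
Others bid (4, 11, 4): truth gives 0; bid 15 gives 4 > 0. Violating.
Others bid (4, 4, 15): truth gives 0; no alternative beats it.
Others bid (4, 11, 15): truth gives 0; no alternative beats it.
(Checking all 64 profiles: 45 have a profitable deviation, 19 do not.)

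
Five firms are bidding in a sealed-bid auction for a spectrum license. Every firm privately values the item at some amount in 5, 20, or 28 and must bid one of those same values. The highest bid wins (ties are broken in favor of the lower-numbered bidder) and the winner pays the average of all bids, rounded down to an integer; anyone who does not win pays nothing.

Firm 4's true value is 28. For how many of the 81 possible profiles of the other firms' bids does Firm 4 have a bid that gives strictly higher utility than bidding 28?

2

Others bid (5, 5, 5, 5): truth gives 19; bid 20 gives 20 > 19. Violating.
Others bid (5, 5, 5, 20): truth gives 16; bid 20 gives 17 > 16. Violating.
Others bid (5, 5, 5, 28): truth gives 14; no alternative beats it.
Others bid (5, 5, 20, 5): truth gives 16; no alternative beats it.
(Checking all 81 profiles: 2 have a profitable deviation, 79 do not.)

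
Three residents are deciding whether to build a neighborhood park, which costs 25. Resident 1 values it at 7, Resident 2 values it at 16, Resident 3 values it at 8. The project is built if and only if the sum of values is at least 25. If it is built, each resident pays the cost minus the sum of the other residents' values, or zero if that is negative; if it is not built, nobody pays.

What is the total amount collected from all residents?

Total value 31 ≥ cost 25, so it is built.
Resident 1: others sum to 24; max(0, 25 - 24) = 1.
Resident 2: others sum to 15; max(0, 25 - 15) = 10.
Resident 3: others sum to 23; max(0, 25 - 23) = 2.
Total collected = 1 + 10 + 2 = 13.

13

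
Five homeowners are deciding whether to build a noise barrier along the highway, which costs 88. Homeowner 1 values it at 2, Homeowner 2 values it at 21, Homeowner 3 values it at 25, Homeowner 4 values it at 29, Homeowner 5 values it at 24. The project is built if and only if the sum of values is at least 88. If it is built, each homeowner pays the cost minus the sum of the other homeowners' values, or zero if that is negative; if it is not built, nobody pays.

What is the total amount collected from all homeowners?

47

Total value 101 ≥ cost 88, so it is built.
Homeowner 1: others sum to 99; max(0, 88 - 99) = 0.
Homeowner 2: others sum to 80; max(0, 88 - 80) = 8.
Homeowner 3: others sum to 76; max(0, 88 - 76) = 12.
Homeowner 4: others sum to 72; max(0, 88 - 72) = 16.
Homeowner 5: others sum to 77; max(0, 88 - 77) = 11.
Total collected = 0 + 8 + 12 + 16 + 11 = 47.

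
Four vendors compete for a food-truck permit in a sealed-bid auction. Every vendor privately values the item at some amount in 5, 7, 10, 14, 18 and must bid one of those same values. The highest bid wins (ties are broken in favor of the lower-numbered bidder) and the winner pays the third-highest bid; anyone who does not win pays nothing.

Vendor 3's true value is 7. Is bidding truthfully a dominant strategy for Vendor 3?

No

Consider the case where Vendor 1 bids 5, Vendor 2 bids 5 and Vendor 4 bids 10.
Truthful bid 7: loses, pays 0, utility 0.
Bid 10 instead: wins, pays 5, utility 7 - 5 = 2.
Since 2 > 0, bidding 10 is strictly better here, so truthful bidding is not dominant.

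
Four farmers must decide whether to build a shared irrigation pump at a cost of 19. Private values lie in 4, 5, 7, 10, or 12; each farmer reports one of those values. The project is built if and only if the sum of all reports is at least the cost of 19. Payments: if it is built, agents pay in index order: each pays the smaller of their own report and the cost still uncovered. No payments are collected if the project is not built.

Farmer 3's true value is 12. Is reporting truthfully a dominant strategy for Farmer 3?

No

Consider the case where Farmer 1 reports 4, Farmer 2 reports 4 and Farmer 4 reports 4.
Truthful report 12: project built, pays 11, utility 12 - 11 = 1.
Report 7 instead: project built, pays 7, utility 12 - 7 = 5.
Since 5 > 1, reporting 7 is strictly better here, so truthful reporting is not dominant.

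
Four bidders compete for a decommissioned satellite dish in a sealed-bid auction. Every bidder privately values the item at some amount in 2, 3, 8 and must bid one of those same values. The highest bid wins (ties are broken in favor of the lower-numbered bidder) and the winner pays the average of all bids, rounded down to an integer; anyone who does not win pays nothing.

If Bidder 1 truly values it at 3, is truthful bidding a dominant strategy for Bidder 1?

Check each profile of the others' bids and compare truth against every alternative bid.
Others bid (2, 2, 3): truth gives 1, best alternative gives 0.
Others bid (2, 3, 2): truth gives 1, best alternative gives 0.
Others bid (2, 3, 3): truth gives 1, best alternative gives 0.
Others bid (3, 2, 2): truth gives 1, best alternative gives 0.
Others bid (3, 2, 3): truth gives 1, best alternative gives 0.
Others bid (3, 3, 2): truth gives 1, best alternative gives 0.
(Remaining 21 profiles checked similarly; truth is weakly best in each.)
In every case the truthful bid is at least as good as any alternative, so it is a dominant strategy.

Yes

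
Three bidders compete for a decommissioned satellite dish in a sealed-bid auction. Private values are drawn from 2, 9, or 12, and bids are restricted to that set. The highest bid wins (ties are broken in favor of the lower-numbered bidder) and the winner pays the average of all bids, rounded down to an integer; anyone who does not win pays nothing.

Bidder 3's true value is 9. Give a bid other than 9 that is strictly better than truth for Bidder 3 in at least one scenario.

12

Suppose Bidder 1 bids 2 and Bidder 2 bids 9.
Bid 9: loses, pays 0, utility 0.
Bid 12: wins, pays 7, utility 9 - 7 = 2.
So bidding 12 beats truth here (2 > 0).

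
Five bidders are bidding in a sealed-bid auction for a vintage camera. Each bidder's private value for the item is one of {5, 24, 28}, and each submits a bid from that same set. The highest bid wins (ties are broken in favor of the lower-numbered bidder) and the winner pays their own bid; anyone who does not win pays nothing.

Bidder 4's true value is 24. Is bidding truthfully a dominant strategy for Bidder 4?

Yes

Check each profile of the others' bids and compare truth against every alternative bid.
Others bid (5, 5, 5, 5): truth gives 0, best alternative gives 0.
Others bid (5, 5, 5, 24): truth gives 0, best alternative gives 0.
Others bid (5, 5, 5, 28): truth gives 0, best alternative gives 0.
Others bid (5, 5, 24, 5): truth gives 0, best alternative gives 0.
Others bid (5, 5, 24, 24): truth gives 0, best alternative gives 0.
Others bid (5, 5, 24, 28): truth gives 0, best alternative gives 0.
(Remaining 75 profiles checked similarly; truth is weakly best in each.)
In every case the truthful bid is at least as good as any alternative, so it is a dominant strategy.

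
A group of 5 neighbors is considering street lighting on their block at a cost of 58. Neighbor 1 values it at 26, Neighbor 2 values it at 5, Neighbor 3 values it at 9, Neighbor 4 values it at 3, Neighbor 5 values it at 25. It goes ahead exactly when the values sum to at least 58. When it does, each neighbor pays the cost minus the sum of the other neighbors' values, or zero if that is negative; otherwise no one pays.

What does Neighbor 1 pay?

16

Total value 68 ≥ cost 58, so the project is built.
The other neighbors' values sum to 42.
Cost minus that sum is 58 - 42 = 16.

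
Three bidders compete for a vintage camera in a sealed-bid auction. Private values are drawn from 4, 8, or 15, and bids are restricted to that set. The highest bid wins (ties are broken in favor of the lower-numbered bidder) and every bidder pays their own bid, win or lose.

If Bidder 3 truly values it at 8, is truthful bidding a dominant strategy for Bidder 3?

No

Consider the case where Bidder 1 bids 4 and Bidder 2 bids 8.
Truthful bid 8: loses but pays 8, utility -8.
Bid 4 instead: loses but pays 4, utility -4.
Since -4 > -8, bidding 4 is strictly better here, so truthful bidding is not dominant.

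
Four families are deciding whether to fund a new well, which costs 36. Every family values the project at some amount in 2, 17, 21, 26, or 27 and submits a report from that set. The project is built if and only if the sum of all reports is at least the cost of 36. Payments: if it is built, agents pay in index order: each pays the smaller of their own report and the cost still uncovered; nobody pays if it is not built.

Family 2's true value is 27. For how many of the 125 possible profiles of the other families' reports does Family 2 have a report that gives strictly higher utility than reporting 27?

121

Others report (2, 2, 17): truth gives 0; report 17 gives 10 > 0. Violating.
Others report (2, 2, 21): truth gives 0; report 17 gives 10 > 0. Violating.
Others report (2, 2, 26): truth gives 0; report 17 gives 10 > 0. Violating.
Others report (2, 2, 27): truth gives 0; report 17 gives 10 > 0. Violating.
Others report (2, 2, 2): truth gives 0; no alternative beats it.
Others report (21, 2, 2): truth gives 12; no alternative beats it.
(Checking all 125 profiles: 121 have a profitable deviation, 4 do not.)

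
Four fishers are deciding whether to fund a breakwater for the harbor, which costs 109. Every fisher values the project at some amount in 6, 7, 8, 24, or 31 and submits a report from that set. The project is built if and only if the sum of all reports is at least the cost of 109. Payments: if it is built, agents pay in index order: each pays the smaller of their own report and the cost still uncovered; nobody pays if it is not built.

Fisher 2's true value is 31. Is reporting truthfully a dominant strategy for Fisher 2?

Consider the case where Fisher 1 reports 24, Fisher 3 reports 31 and Fisher 4 reports 31.
Truthful report 31: project built, pays 31, utility 31 - 31 = 0.
Report 24 instead: project built, pays 24, utility 31 - 24 = 7.
Since 7 > 0, reporting 24 is strictly better here, so truthful reporting is not dominant.

No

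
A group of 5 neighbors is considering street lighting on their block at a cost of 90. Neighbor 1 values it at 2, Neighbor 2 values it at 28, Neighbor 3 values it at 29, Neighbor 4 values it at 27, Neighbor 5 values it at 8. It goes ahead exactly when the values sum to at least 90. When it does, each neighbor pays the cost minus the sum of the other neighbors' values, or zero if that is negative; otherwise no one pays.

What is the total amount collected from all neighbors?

76

Total value 94 ≥ cost 90, so it is built.
Neighbor 1: others sum to 92; max(0, 90 - 92) = 0.
Neighbor 2: others sum to 66; max(0, 90 - 66) = 24.
Neighbor 3: others sum to 65; max(0, 90 - 65) = 25.
Neighbor 4: others sum to 67; max(0, 90 - 67) = 23.
Neighbor 5: others sum to 86; max(0, 90 - 86) = 4.
Total collected = 0 + 24 + 25 + 23 + 4 = 76.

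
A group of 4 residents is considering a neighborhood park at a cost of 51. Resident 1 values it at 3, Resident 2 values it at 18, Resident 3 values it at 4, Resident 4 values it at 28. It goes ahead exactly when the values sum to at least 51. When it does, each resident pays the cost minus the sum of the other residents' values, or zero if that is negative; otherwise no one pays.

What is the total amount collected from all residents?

45

Total value 53 ≥ cost 51, so it is built.
Resident 1: others sum to 50; max(0, 51 - 50) = 1.
Resident 2: others sum to 35; max(0, 51 - 35) = 16.
Resident 3: others sum to 49; max(0, 51 - 49) = 2.
Resident 4: others sum to 25; max(0, 51 - 25) = 26.
Total collected = 1 + 16 + 2 + 26 = 45.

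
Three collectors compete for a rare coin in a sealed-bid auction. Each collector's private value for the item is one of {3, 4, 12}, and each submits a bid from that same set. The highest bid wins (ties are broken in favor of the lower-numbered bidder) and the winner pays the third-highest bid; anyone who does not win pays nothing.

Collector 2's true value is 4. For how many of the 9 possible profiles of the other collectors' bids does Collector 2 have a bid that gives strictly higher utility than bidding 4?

Others bid (3, 12): truth gives 0; bid 12 gives 1 > 0. Violating.
Others bid (4, 3): truth gives 0; bid 12 gives 1 > 0. Violating.
Others bid (3, 3): truth gives 1; no alternative beats it.
Others bid (3, 4): truth gives 1; no alternative beats it.
(Checking all 9 profiles: 2 have a profitable deviation, 7 do not.)

2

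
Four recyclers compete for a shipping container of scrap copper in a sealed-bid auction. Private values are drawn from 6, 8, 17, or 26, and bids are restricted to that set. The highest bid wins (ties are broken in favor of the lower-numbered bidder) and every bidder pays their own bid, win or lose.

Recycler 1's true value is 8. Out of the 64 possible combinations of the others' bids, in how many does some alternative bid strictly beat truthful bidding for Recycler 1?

57

Others bid (6, 6, 6): truth gives 0; bid 6 gives 2 > 0. Violating.
Others bid (6, 6, 17): truth gives -8; bid 6 gives -6 > -8. Violating.
Others bid (6, 6, 26): truth gives -8; bid 6 gives -6 > -8. Violating.
Others bid (6, 8, 17): truth gives -8; bid 6 gives -6 > -8. Violating.
Others bid (6, 6, 8): truth gives 0; no alternative beats it.
Others bid (6, 8, 6): truth gives 0; no alternative beats it.
(Checking all 64 profiles: 57 have a profitable deviation, 7 do not.)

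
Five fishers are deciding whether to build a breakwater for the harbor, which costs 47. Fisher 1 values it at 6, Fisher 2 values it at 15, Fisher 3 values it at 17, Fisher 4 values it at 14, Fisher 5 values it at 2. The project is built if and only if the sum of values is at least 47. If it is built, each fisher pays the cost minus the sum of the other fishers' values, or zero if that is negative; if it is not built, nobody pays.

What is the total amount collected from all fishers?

Total value 54 ≥ cost 47, so it is built.
Fisher 1: others sum to 48; max(0, 47 - 48) = 0.
Fisher 2: others sum to 39; max(0, 47 - 39) = 8.
Fisher 3: others sum to 37; max(0, 47 - 37) = 10.
Fisher 4: others sum to 40; max(0, 47 - 40) = 7.
Fisher 5: others sum to 52; max(0, 47 - 52) = 0.
Total collected = 0 + 8 + 10 + 7 + 0 = 25.

25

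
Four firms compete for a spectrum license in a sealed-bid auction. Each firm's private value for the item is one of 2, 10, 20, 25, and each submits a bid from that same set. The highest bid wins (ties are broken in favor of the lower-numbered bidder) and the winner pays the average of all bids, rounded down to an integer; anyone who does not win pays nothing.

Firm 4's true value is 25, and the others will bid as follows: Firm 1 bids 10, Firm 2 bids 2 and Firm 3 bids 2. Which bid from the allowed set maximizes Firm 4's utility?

20

Bid 2: loses, pays 0, utility 0.
Bid 10: loses, pays 0, utility 0.
Bid 20: wins, pays 8, utility 25 - 8 = 17.
Bid 25: wins, pays 9, utility 25 - 9 = 16.
The best choice is 20 with utility 17.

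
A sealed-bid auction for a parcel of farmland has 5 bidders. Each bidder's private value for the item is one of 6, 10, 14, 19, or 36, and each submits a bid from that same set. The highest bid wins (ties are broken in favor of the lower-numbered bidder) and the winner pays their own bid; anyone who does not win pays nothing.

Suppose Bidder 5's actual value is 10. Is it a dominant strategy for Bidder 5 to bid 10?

Check each profile of the others' bids and compare truth against every alternative bid.
Others bid (6, 6, 6, 6): truth gives 0, best alternative gives 0.
Others bid (6, 6, 6, 10): truth gives 0, best alternative gives 0.
Others bid (6, 6, 6, 14): truth gives 0, best alternative gives 0.
Others bid (6, 6, 6, 19): truth gives 0, best alternative gives 0.
Others bid (6, 6, 6, 36): truth gives 0, best alternative gives 0.
Others bid (6, 6, 10, 6): truth gives 0, best alternative gives 0.
(Remaining 619 profiles checked similarly; truth is weakly best in each.)
In every case the truthful bid is at least as good as any alternative, so it is a dominant strategy.

Yes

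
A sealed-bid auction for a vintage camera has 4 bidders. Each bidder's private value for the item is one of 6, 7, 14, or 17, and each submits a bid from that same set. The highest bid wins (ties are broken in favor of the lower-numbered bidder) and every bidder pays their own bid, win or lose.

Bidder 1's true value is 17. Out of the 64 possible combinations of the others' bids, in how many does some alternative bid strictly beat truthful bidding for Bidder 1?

27

Others bid (6, 6, 6): truth gives 0; bid 6 gives 11 > 0. Violating.
Others bid (6, 6, 7): truth gives 0; bid 7 gives 10 > 0. Violating.
Others bid (6, 6, 14): truth gives 0; bid 14 gives 3 > 0. Violating.
Others bid (6, 7, 6): truth gives 0; bid 7 gives 10 > 0. Violating.
Others bid (6, 6, 17): truth gives 0; no alternative beats it.
Others bid (6, 7, 17): truth gives 0; no alternative beats it.
(Checking all 64 profiles: 27 have a profitable deviation, 37 do not.)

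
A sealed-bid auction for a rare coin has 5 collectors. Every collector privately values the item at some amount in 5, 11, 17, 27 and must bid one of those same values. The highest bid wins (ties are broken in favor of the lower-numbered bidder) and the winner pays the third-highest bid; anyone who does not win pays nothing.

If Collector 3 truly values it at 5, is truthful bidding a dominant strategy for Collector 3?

Yes

Check each profile of the others' bids and compare truth against every alternative bid.
Others bid (5, 5, 11, 11): truth gives 0, best alternative gives -6.
Others bid (5, 5, 5, 5): truth gives 0, best alternative gives 0.
Others bid (5, 5, 5, 11): truth gives 0, best alternative gives 0.
Others bid (5, 5, 5, 17): truth gives 0, best alternative gives 0.
Others bid (5, 5, 5, 27): truth gives 0, best alternative gives 0.
Others bid (5, 5, 11, 5): truth gives 0, best alternative gives 0.
(Remaining 250 profiles checked similarly; truth is weakly best in each.)
In every case the truthful bid is at least as good as any alternative, so it is a dominant strategy.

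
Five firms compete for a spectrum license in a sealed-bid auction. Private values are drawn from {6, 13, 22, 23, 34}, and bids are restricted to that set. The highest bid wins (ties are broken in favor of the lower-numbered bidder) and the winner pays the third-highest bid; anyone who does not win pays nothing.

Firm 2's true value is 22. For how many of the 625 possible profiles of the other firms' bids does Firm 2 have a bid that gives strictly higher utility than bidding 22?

Others bid (6, 6, 6, 23): truth gives 0; bid 23 gives 16 > 0. Violating.
Others bid (6, 6, 6, 34): truth gives 0; bid 34 gives 16 > 0. Violating.
Others bid (6, 6, 13, 23): truth gives 0; bid 23 gives 9 > 0. Violating.
Others bid (6, 6, 13, 34): truth gives 0; bid 34 gives 9 > 0. Violating.
Others bid (6, 6, 6, 6): truth gives 16; no alternative beats it.
Others bid (6, 6, 6, 13): truth gives 16; no alternative beats it.
(Checking all 625 profiles: 64 have a profitable deviation, 561 do not.)

64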